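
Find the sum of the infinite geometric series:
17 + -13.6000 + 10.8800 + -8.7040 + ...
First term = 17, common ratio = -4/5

For |r| < 1, S = a / (1 - r)
S = 17 / (1 - (-4/5))
S = 17 / (9/5)
S = 85/9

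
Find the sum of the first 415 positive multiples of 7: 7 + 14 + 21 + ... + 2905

Factor out 7: = 7(1 + 2 + ... + 415) = 7 × n(n+1)/2
= 7 × 415×416/2
= 7 × 86320
= 604240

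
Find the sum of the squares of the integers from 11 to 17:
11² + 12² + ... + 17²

Use ∑_{k=1}^{n} k² = n(n+1)(2n+1)/6, then subtract the first 10 terms.
∑_{k=1}^{17} k² = 17×18×35/6 = 1785
∑_{k=1}^{10} k² = 10×11×21/6 = 385
∑_{k=11}^{17} k² = 1785 - 385 = 1400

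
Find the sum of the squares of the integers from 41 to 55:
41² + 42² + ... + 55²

Use ∑_{k=1}^{n} k² = n(n+1)(2n+1)/6, then subtract the first 40 terms.
∑_{k=1}^{55} k² = 55×56×111/6 = 56980
∑_{k=1}^{40} k² = 40×41×81/6 = 22140
∑_{k=41}^{55} k² = 56980 - 22140 = 34840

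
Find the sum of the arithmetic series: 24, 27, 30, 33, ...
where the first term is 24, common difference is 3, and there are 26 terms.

Sₙ = n/2 × (first + last)
Last term = a + (n-1)d = 24 + (26-1)×3 = 99
S_26 = 26/2 × (24 + 99)
S_26 = 26/2 × 123 = 1599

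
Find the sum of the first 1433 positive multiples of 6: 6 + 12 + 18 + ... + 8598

Factor out 6: = 6(1 + 2 + ... + 1433) = 6 × n(n+1)/2
= 6 × 1433×1434/2
= 6 × 1027461
= 6164766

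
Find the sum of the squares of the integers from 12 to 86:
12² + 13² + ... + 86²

Use ∑_{k=1}^{n} k² = n(n+1)(2n+1)/6, then subtract the first 11 terms.
∑_{k=1}^{86} k² = 86×87×173/6 = 215731
∑_{k=1}^{11} k² = 11×12×23/6 = 506
∑_{k=12}^{86} k² = 215731 - 506 = 215225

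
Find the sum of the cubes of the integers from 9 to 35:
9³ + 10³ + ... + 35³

Use ∑_{k=1}^{n} k³ = [n(n+1)/2]², then subtract the first 8 terms.
∑_{k=1}^{35} k³ = [35×36/2]² = 630² = 396900
∑_{k=1}^{8} k³ = [8×9/2]² = 36² = 1296
∑_{k=9}^{35} k³ = 396900 - 1296 = 395604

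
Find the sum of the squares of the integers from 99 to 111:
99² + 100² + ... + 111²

Use ∑_{k=1}^{n} k² = n(n+1)(2n+1)/6, then subtract the first 98 terms.
∑_{k=1}^{111} k² = 111×112×223/6 = 462056
∑_{k=1}^{98} k² = 98×99×197/6 = 318549
∑_{k=99}^{111} k² = 462056 - 318549 = 143507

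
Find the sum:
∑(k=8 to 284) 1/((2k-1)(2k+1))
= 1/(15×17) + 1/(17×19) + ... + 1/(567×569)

Partial fractions: 1/((2k-1)(2k+1)) = (1/2)[1/(2k-1) - 1/(2k+1)]
The series telescopes:
= (1/2)[1/15 - 1/569]
= 277/8535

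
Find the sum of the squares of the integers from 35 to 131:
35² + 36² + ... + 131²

Use ∑_{k=1}^{n} k² = n(n+1)(2n+1)/6, then subtract the first 34 terms.
∑_{k=1}^{131} k² = 131×132×263/6 = 757966
∑_{k=1}^{34} k² = 34×35×69/6 = 13685
∑_{k=35}^{131} k² = 757966 - 13685 = 744281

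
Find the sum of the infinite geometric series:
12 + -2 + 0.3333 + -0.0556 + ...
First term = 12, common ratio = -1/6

For |r| < 1, S = a / (1 - r)
S = 12 / (1 - (-1/6))
S = 12 / (7/6)
S = 72/7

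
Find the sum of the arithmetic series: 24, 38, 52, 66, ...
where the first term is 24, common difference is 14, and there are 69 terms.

Sₙ = n/2 × (first + last)
Last term = a + (n-1)d = 24 + (69-1)×14 = 976
S_69 = 69/2 × (24 + 976)
S_69 = 69/2 × 1000 = 34500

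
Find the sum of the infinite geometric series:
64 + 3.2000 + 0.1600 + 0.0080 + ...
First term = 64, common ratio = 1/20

For |r| < 1, S = a / (1 - r)
S = 64 / (1 - (1/20))
S = 64 / (19/20)
S = 1280/19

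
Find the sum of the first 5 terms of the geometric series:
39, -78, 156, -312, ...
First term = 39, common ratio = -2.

Sₙ = a(1 - rⁿ) / (1 - r)
S_5 = 39(1 - (-2)^5) / (1 - (-2))
S_5 = 39(1 - (-32)) / (3)
S_5 = 429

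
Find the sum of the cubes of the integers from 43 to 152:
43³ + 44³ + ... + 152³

Use ∑_{k=1}^{n} k³ = [n(n+1)/2]², then subtract the first 42 terms.
∑_{k=1}^{152} k³ = [152×153/2]² = 11628² = 135210384
∑_{k=1}^{42} k³ = [42×43/2]² = 903² = 815409
∑_{k=43}^{152} k³ = 135210384 - 815409 = 134394975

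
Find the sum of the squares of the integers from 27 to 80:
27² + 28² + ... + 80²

Use ∑_{k=1}^{n} k² = n(n+1)(2n+1)/6, then subtract the first 26 terms.
∑_{k=1}^{80} k² = 80×81×161/6 = 173880
∑_{k=1}^{26} k² = 26×27×53/6 = 6201
∑_{k=27}^{80} k² = 173880 - 6201 = 167679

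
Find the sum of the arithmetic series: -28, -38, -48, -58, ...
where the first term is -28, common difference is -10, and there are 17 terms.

Sₙ = n/2 × (first + last)
Last term = a + (n-1)d = -28 + (17-1)×(-10) = -188
S_17 = 17/2 × (-28 + (-188))
S_17 = 17/2 × (-216) = -1836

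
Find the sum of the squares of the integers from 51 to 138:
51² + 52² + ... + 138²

Use ∑_{k=1}^{n} k² = n(n+1)(2n+1)/6, then subtract the first 50 terms.
∑_{k=1}^{138} k² = 138×139×277/6 = 885569
∑_{k=1}^{50} k² = 50×51×101/6 = 42925
∑_{k=51}^{138} k² = 885569 - 42925 = 842644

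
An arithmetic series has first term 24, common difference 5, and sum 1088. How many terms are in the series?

Using S = n/2 × [2a + (n-1)d]
1088 = n/2 × [2(24) + (n-1)(5)]
1088 = n/2 × [48 + 5n - 5]
2176 = n × [43 + 5n]
5n² + (43)n - 2176 = 0
Discriminant: Δ = (43)² - 4(5)(-2176) = 1849 + 43520 = 45369
√Δ = 213
n = [-(43) + √Δ] / (2·5) = (-43 + 213) / 10 = 170 / 10 = 17
(The negative root is discarded since n must be a positive integer.)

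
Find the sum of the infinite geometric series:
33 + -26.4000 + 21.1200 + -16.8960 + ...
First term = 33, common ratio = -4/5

For |r| < 1, S = a / (1 - r)
S = 33 / (1 - (-4/5))
S = 33 / (9/5)
S = 55/3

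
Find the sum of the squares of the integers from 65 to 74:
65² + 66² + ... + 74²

Use ∑_{k=1}^{n} k² = n(n+1)(2n+1)/6, then subtract the first 64 terms.
∑_{k=1}^{74} k² = 74×75×149/6 = 137825
∑_{k=1}^{64} k² = 64×65×129/6 = 89440
∑_{k=65}^{74} k² = 137825 - 89440 = 48385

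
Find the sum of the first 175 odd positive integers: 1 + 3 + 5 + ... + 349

Sum of first n odd numbers = n²
= 175²
= 30625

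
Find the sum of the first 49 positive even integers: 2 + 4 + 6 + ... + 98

Sum of first n even numbers = n(n+1)
= 49×50
= 2450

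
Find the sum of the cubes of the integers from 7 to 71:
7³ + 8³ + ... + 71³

Use ∑_{k=1}^{n} k³ = [n(n+1)/2]², then subtract the first 6 terms.
∑_{k=1}^{71} k³ = [71×72/2]² = 2556² = 6533136
∑_{k=1}^{6} k³ = [6×7/2]² = 21² = 441
∑_{k=7}^{71} k³ = 6533136 - 441 = 6532695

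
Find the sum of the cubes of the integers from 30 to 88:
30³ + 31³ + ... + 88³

Use ∑_{k=1}^{n} k³ = [n(n+1)/2]², then subtract the first 29 terms.
∑_{k=1}^{88} k³ = [88×89/2]² = 3916² = 15335056
∑_{k=1}^{29} k³ = [29×30/2]² = 435² = 189225
∑_{k=30}^{88} k³ = 15335056 - 189225 = 15145831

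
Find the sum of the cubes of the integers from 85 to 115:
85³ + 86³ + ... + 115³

Use ∑_{k=1}^{n} k³ = [n(n+1)/2]², then subtract the first 84 terms.
∑_{k=1}^{115} k³ = [115×116/2]² = 6670² = 44488900
∑_{k=1}^{84} k³ = [84×85/2]² = 3570² = 12744900
∑_{k=85}^{115} k³ = 44488900 - 12744900 = 31744000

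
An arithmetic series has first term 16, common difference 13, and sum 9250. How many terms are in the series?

Using S = n/2 × [2a + (n-1)d]
9250 = n/2 × [2(16) + (n-1)(13)]
9250 = n/2 × [32 + 13n - 13]
18500 = n × [19 + 13n]
13n² + (19)n - 18500 = 0
Discriminant: Δ = (19)² - 4(13)(-18500) = 361 + 962000 = 962361
√Δ = 981
n = [-(19) + √Δ] / (2·13) = (-19 + 981) / 26 = 962 / 26 = 37
(The negative root is discarded since n must be a positive integer.)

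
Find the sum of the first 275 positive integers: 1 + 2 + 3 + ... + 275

Formula: ∑k = n(n+1)/2
= 275×276/2
= 75900/2
= 37950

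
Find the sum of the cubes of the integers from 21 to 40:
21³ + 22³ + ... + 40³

Use ∑_{k=1}^{n} k³ = [n(n+1)/2]², then subtract the first 20 terms.
∑_{k=1}^{40} k³ = [40×41/2]² = 820² = 672400
∑_{k=1}^{20} k³ = [20×21/2]² = 210² = 44100
∑_{k=21}^{40} k³ = 672400 - 44100 = 628300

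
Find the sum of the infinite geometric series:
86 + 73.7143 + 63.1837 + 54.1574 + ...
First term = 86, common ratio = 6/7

For |r| < 1, S = a / (1 - r)
S = 86 / (1 - (6/7))
S = 86 / (1/7)
S = 602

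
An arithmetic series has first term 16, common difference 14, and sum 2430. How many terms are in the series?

Using S = n/2 × [2a + (n-1)d]
2430 = n/2 × [2(16) + (n-1)(14)]
2430 = n/2 × [32 + 14n - 14]
4860 = n × [18 + 14n]
14n² + (18)n - 4860 = 0
Discriminant: Δ = (18)² - 4(14)(-4860) = 324 + 272160 = 272484
√Δ = 522
n = [-(18) + √Δ] / (2·14) = (-18 + 522) / 28 = 504 / 28 = 18
(The negative root is discarded since n must be a positive integer.)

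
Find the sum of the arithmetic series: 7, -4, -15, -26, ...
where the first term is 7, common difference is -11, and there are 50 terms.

Sₙ = n/2 × (first + last)
Last term = a + (n-1)d = 7 + (50-1)×(-11) = -532
S_50 = 50/2 × (7 + (-532))
S_50 = 50/2 × (-525) = -13125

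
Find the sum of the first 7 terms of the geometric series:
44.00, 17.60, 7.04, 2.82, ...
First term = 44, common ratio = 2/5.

Sₙ = a(1 - rⁿ) / (1 - r)
S_7 = 44(1 - (2/5)^7) / (1 - (2/5))
S_7 = 44(1 - (128/78125)) / (3/5)
S_7 = 1143956/15625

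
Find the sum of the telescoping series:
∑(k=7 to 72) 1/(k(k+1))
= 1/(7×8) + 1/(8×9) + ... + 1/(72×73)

Partial fractions: 1/(k(k+1)) = 1/k - 1/(k+1)
The series telescopes:
= (1/7 - 1/8) + (1/8 - 1/9) + ... + (1/72 - 1/73)
= 1/7 - 1/73
= 66/511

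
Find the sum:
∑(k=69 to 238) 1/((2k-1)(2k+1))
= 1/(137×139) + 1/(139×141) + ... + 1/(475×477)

Partial fractions: 1/((2k-1)(2k+1)) = (1/2)[1/(2k-1) - 1/(2k+1)]
The series telescopes:
= (1/2)[1/137 - 1/477]
= 170/65349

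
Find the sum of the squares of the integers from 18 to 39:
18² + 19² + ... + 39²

Use ∑_{k=1}^{n} k² = n(n+1)(2n+1)/6, then subtract the first 17 terms.
∑_{k=1}^{39} k² = 39×40×79/6 = 20540
∑_{k=1}^{17} k² = 17×18×35/6 = 1785
∑_{k=18}^{39} k² = 20540 - 1785 = 18755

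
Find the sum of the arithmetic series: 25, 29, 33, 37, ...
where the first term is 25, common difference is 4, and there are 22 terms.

Sₙ = n/2 × (first + last)
Last term = a + (n-1)d = 25 + (22-1)×4 = 109
S_22 = 22/2 × (25 + 109)
S_22 = 22/2 × 134 = 1474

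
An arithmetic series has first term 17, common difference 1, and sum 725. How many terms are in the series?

Using S = n/2 × [2a + (n-1)d]
725 = n/2 × [2(17) + (n-1)(1)]
725 = n/2 × [34 + 1n - 1]
1450 = n × [33 + 1n]
1n² + (33)n - 1450 = 0
Discriminant: Δ = (33)² - 4(1)(-1450) = 1089 + 5800 = 6889
√Δ = 83
n = [-(33) + √Δ] / (2·1) = (-33 + 83) / 2 = 50 / 2 = 25
(The negative root is discarded since n must be a positive integer.)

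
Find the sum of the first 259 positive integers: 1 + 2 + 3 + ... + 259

Formula: ∑k = n(n+1)/2
= 259×260/2
= 67340/2
= 33670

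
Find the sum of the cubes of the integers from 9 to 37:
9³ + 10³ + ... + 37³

Use ∑_{k=1}^{n} k³ = [n(n+1)/2]², then subtract the first 8 terms.
∑_{k=1}^{37} k³ = [37×38/2]² = 703² = 494209
∑_{k=1}^{8} k³ = [8×9/2]² = 36² = 1296
∑_{k=9}^{37} k³ = 494209 - 1296 = 492913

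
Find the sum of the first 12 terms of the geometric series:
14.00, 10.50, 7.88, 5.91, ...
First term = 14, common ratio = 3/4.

Sₙ = a(1 - rⁿ) / (1 - r)
S_12 = 14(1 - (3/4)^12) / (1 - (3/4))
S_12 = 14(1 - (531441/16777216)) / (1/4)
S_12 = 113720425/2097152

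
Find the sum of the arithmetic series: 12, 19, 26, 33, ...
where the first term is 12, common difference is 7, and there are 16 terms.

Sₙ = n/2 × (first + last)
Last term = a + (n-1)d = 12 + (16-1)×7 = 117
S_16 = 16/2 × (12 + 117)
S_16 = 16/2 × 129 = 1032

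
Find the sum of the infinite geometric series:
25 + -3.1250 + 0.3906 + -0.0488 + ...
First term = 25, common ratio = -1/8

For |r| < 1, S = a / (1 - r)
S = 25 / (1 - (-1/8))
S = 25 / (9/8)
S = 200/9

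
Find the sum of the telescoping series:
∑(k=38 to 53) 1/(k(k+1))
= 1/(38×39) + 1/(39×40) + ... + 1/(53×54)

Partial fractions: 1/(k(k+1)) = 1/k - 1/(k+1)
The series telescopes:
= (1/38 - 1/39) + (1/39 - 1/40) + ... + (1/53 - 1/54)
= 1/38 - 1/54
= 4/513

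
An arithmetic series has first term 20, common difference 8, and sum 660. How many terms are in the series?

Using S = n/2 × [2a + (n-1)d]
660 = n/2 × [2(20) + (n-1)(8)]
660 = n/2 × [40 + 8n - 8]
1320 = n × [32 + 8n]
8n² + (32)n - 1320 = 0
Discriminant: Δ = (32)² - 4(8)(-1320) = 1024 + 42240 = 43264
√Δ = 208
n = [-(32) + √Δ] / (2·8) = (-32 + 208) / 16 = 176 / 16 = 11
(The negative root is discarded since n must be a positive integer.)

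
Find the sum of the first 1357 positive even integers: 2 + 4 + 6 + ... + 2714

Sum of first n even numbers = n(n+1)
= 1357×1358
= 1842806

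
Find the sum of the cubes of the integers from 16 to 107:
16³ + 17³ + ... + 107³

Use ∑_{k=1}^{n} k³ = [n(n+1)/2]², then subtract the first 15 terms.
∑_{k=1}^{107} k³ = [107×108/2]² = 5778² = 33385284
∑_{k=1}^{15} k³ = [15×16/2]² = 120² = 14400
∑_{k=16}^{107} k³ = 33385284 - 14400 = 33370884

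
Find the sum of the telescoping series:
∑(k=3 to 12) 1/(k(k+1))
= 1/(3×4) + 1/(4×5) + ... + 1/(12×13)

Partial fractions: 1/(k(k+1)) = 1/k - 1/(k+1)
The series telescopes:
= (1/3 - 1/4) + (1/4 - 1/5) + ... + (1/12 - 1/13)
= 1/3 - 1/13
= 10/39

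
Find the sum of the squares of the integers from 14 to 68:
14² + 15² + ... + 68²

Use ∑_{k=1}^{n} k² = n(n+1)(2n+1)/6, then subtract the first 13 terms.
∑_{k=1}^{68} k² = 68×69×137/6 = 107134
∑_{k=1}^{13} k² = 13×14×27/6 = 819
∑_{k=14}^{68} k² = 107134 - 819 = 106315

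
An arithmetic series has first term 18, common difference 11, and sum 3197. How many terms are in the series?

Using S = n/2 × [2a + (n-1)d]
3197 = n/2 × [2(18) + (n-1)(11)]
3197 = n/2 × [36 + 11n - 11]
6394 = n × [25 + 11n]
11n² + (25)n - 6394 = 0
Discriminant: Δ = (25)² - 4(11)(-6394) = 625 + 281336 = 281961
√Δ = 531
n = [-(25) + √Δ] / (2·11) = (-25 + 531) / 22 = 506 / 22 = 23
(The negative root is discarded since n must be a positive integer.)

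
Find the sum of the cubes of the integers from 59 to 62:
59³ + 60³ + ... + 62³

Use ∑_{k=1}^{n} k³ = [n(n+1)/2]², then subtract the first 58 terms.
∑_{k=1}^{62} k³ = [62×63/2]² = 1953² = 3814209
∑_{k=1}^{58} k³ = [58×59/2]² = 1711² = 2927521
∑_{k=59}^{62} k³ = 3814209 - 2927521 = 886688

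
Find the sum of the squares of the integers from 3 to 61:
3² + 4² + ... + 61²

Use ∑_{k=1}^{n} k² = n(n+1)(2n+1)/6, then subtract the first 2 terms.
∑_{k=1}^{61} k² = 61×62×123/6 = 77531
∑_{k=1}^{2} k² = 2×3×5/6 = 5
∑_{k=3}^{61} k² = 77531 - 5 = 77526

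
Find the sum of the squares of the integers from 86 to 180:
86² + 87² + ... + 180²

Use ∑_{k=1}^{n} k² = n(n+1)(2n+1)/6, then subtract the first 85 terms.
∑_{k=1}^{180} k² = 180×181×361/6 = 1960230
∑_{k=1}^{85} k² = 85×86×171/6 = 208335
∑_{k=86}^{180} k² = 1960230 - 208335 = 1751895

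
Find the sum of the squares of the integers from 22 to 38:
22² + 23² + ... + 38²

Use ∑_{k=1}^{n} k² = n(n+1)(2n+1)/6, then subtract the first 21 terms.
∑_{k=1}^{38} k² = 38×39×77/6 = 19019
∑_{k=1}^{21} k² = 21×22×43/6 = 3311
∑_{k=22}^{38} k² = 19019 - 3311 = 15708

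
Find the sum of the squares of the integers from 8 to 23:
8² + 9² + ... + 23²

Use ∑_{k=1}^{n} k² = n(n+1)(2n+1)/6, then subtract the first 7 terms.
∑_{k=1}^{23} k² = 23×24×47/6 = 4324
∑_{k=1}^{7} k² = 7×8×15/6 = 140
∑_{k=8}^{23} k² = 4324 - 140 = 4184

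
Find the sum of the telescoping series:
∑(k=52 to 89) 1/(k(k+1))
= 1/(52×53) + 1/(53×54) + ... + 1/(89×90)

Partial fractions: 1/(k(k+1)) = 1/k - 1/(k+1)
The series telescopes:
= (1/52 - 1/53) + (1/53 - 1/54) + ... + (1/89 - 1/90)
= 1/52 - 1/90
= 19/2340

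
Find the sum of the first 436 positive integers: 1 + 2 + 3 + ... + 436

Formula: ∑k = n(n+1)/2
= 436×437/2
= 190532/2
= 95266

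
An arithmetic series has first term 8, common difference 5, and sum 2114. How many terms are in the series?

Using S = n/2 × [2a + (n-1)d]
2114 = n/2 × [2(8) + (n-1)(5)]
2114 = n/2 × [16 + 5n - 5]
4228 = n × [11 + 5n]
5n² + (11)n - 4228 = 0
Discriminant: Δ = (11)² - 4(5)(-4228) = 121 + 84560 = 84681
√Δ = 291
n = [-(11) + √Δ] / (2·5) = (-11 + 291) / 10 = 280 / 10 = 28
(The negative root is discarded since n must be a positive integer.)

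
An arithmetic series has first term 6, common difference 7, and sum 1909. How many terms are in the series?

Using S = n/2 × [2a + (n-1)d]
1909 = n/2 × [2(6) + (n-1)(7)]
1909 = n/2 × [12 + 7n - 7]
3818 = n × [5 + 7n]
7n² + (5)n - 3818 = 0
Discriminant: Δ = (5)² - 4(7)(-3818) = 25 + 106904 = 106929
√Δ = 327
n = [-(5) + √Δ] / (2·7) = (-5 + 327) / 14 = 322 / 14 = 23
(The negative root is discarded since n must be a positive integer.)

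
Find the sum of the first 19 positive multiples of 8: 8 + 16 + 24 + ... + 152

Factor out 8: = 8(1 + 2 + ... + 19) = 8 × n(n+1)/2
= 8 × 19×20/2
= 8 × 190
= 1520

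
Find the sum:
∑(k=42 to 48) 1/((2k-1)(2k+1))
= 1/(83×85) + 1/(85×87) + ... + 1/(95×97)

Partial fractions: 1/((2k-1)(2k+1)) = (1/2)[1/(2k-1) - 1/(2k+1)]
The series telescopes:
= (1/2)[1/83 - 1/97]
= 7/8051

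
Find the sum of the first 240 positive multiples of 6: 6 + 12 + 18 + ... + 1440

Factor out 6: = 6(1 + 2 + ... + 240) = 6 × n(n+1)/2
= 6 × 240×241/2
= 6 × 28920
= 173520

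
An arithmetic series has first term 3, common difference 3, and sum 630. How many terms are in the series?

Using S = n/2 × [2a + (n-1)d]
630 = n/2 × [2(3) + (n-1)(3)]
630 = n/2 × [6 + 3n - 3]
1260 = n × [3 + 3n]
3n² + (3)n - 1260 = 0
Discriminant: Δ = (3)² - 4(3)(-1260) = 9 + 15120 = 15129
√Δ = 123
n = [-(3) + √Δ] / (2·3) = (-3 + 123) / 6 = 120 / 6 = 20
(The negative root is discarded since n must be a positive integer.)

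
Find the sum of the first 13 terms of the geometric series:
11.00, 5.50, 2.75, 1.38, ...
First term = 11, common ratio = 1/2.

Sₙ = a(1 - rⁿ) / (1 - r)
S_13 = 11(1 - (1/2)^13) / (1 - (1/2))
S_13 = 11(1 - (1/8192)) / (1/2)
S_13 = 90101/4096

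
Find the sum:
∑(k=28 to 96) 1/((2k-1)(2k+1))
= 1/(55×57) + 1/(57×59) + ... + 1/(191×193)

Partial fractions: 1/((2k-1)(2k+1)) = (1/2)[1/(2k-1) - 1/(2k+1)]
The series telescopes:
= (1/2)[1/55 - 1/193]
= 69/10615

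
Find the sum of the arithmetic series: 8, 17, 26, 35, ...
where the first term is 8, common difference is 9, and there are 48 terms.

Sₙ = n/2 × (first + last)
Last term = a + (n-1)d = 8 + (48-1)×9 = 431
S_48 = 48/2 × (8 + 431)
S_48 = 48/2 × 439 = 10536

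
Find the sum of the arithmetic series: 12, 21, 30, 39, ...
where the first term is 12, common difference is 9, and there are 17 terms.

Sₙ = n/2 × (first + last)
Last term = a + (n-1)d = 12 + (17-1)×9 = 156
S_17 = 17/2 × (12 + 156)
S_17 = 17/2 × 168 = 1428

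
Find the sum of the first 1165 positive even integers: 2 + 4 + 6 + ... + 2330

Sum of first n even numbers = n(n+1)
= 1165×1166
= 1358390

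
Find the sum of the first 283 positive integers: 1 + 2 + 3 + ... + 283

Formula: ∑k = n(n+1)/2
= 283×284/2
= 80372/2
= 40186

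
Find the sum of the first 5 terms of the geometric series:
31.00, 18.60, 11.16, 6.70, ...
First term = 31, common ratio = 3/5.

Sₙ = a(1 - rⁿ) / (1 - r)
S_5 = 31(1 - (3/5)^5) / (1 - (3/5))
S_5 = 31(1 - (243/3125)) / (2/5)
S_5 = 44671/625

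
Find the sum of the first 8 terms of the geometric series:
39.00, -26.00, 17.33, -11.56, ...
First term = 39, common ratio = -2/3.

Sₙ = a(1 - rⁿ) / (1 - r)
S_8 = 39(1 - (-2/3)^8) / (1 - (-2/3))
S_8 = 39(1 - (256/6561)) / (5/3)
S_8 = 16393/729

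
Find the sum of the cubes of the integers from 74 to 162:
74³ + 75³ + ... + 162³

Use ∑_{k=1}^{n} k³ = [n(n+1)/2]², then subtract the first 73 terms.
∑_{k=1}^{162} k³ = [162×163/2]² = 13203² = 174319209
∑_{k=1}^{73} k³ = [73×74/2]² = 2701² = 7295401
∑_{k=74}^{162} k³ = 174319209 - 7295401 = 167023808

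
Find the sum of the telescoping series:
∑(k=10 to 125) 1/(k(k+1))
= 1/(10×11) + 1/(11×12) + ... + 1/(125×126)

Partial fractions: 1/(k(k+1)) = 1/k - 1/(k+1)
The series telescopes:
= (1/10 - 1/11) + (1/11 - 1/12) + ... + (1/125 - 1/126)
= 1/10 - 1/126
= 29/315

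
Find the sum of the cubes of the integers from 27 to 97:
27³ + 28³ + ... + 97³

Use ∑_{k=1}^{n} k³ = [n(n+1)/2]², then subtract the first 26 terms.
∑_{k=1}^{97} k³ = [97×98/2]² = 4753² = 22591009
∑_{k=1}^{26} k³ = [26×27/2]² = 351² = 123201
∑_{k=27}^{97} k³ = 22591009 - 123201 = 22467808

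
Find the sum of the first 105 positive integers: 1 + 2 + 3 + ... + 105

Formula: ∑k = n(n+1)/2
= 105×106/2
= 11130/2
= 5565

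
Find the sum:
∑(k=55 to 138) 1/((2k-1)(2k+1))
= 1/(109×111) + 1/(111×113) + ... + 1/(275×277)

Partial fractions: 1/((2k-1)(2k+1)) = (1/2)[1/(2k-1) - 1/(2k+1)]
The series telescopes:
= (1/2)[1/109 - 1/277]
= 84/30193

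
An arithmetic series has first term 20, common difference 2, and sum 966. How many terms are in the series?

Using S = n/2 × [2a + (n-1)d]
966 = n/2 × [2(20) + (n-1)(2)]
966 = n/2 × [40 + 2n - 2]
1932 = n × [38 + 2n]
2n² + (38)n - 1932 = 0
Discriminant: Δ = (38)² - 4(2)(-1932) = 1444 + 15456 = 16900
√Δ = 130
n = [-(38) + √Δ] / (2·2) = (-38 + 130) / 4 = 92 / 4 = 23
(The negative root is discarded since n must be a positive integer.)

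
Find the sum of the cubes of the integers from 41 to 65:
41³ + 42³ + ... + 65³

Use ∑_{k=1}^{n} k³ = [n(n+1)/2]², then subtract the first 40 terms.
∑_{k=1}^{65} k³ = [65×66/2]² = 2145² = 4601025
∑_{k=1}^{40} k³ = [40×41/2]² = 820² = 672400
∑_{k=41}^{65} k³ = 4601025 - 672400 = 3928625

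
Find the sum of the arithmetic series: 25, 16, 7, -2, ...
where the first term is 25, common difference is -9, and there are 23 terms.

Sₙ = n/2 × (first + last)
Last term = a + (n-1)d = 25 + (23-1)×(-9) = -173
S_23 = 23/2 × (25 + (-173))
S_23 = 23/2 × (-148) = -1702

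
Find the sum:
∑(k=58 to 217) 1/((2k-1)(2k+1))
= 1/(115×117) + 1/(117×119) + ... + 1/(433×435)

Partial fractions: 1/((2k-1)(2k+1)) = (1/2)[1/(2k-1) - 1/(2k+1)]
The series telescopes:
= (1/2)[1/115 - 1/435]
= 32/10005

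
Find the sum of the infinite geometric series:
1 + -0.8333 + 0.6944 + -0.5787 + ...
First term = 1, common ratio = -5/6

For |r| < 1, S = a / (1 - r)
S = 1 / (1 - (-5/6))
S = 1 / (11/6)
S = 6/11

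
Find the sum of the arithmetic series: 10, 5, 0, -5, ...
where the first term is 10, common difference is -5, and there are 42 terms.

Sₙ = n/2 × (first + last)
Last term = a + (n-1)d = 10 + (42-1)×(-5) = -195
S_42 = 42/2 × (10 + (-195))
S_42 = 42/2 × (-185) = -3885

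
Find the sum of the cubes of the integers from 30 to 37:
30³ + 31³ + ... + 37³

Use ∑_{k=1}^{n} k³ = [n(n+1)/2]², then subtract the first 29 terms.
∑_{k=1}^{37} k³ = [37×38/2]² = 703² = 494209
∑_{k=1}^{29} k³ = [29×30/2]² = 435² = 189225
∑_{k=30}^{37} k³ = 494209 - 189225 = 304984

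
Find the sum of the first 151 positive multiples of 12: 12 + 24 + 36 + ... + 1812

Factor out 12: = 12(1 + 2 + ... + 151) = 12 × n(n+1)/2
= 12 × 151×152/2
= 12 × 11476
= 137712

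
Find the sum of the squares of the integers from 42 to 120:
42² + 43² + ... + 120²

Use ∑_{k=1}^{n} k² = n(n+1)(2n+1)/6, then subtract the first 41 terms.
∑_{k=1}^{120} k² = 120×121×241/6 = 583220
∑_{k=1}^{41} k² = 41×42×83/6 = 23821
∑_{k=42}^{120} k² = 583220 - 23821 = 559399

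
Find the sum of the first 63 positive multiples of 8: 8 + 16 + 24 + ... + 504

Factor out 8: = 8(1 + 2 + ... + 63) = 8 × n(n+1)/2
= 8 × 63×64/2
= 8 × 2016
= 16128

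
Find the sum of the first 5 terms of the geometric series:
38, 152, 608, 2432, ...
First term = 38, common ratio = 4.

Sₙ = a(1 - rⁿ) / (1 - r)
S_5 = 38(1 - 4^5) / (1 - 4)
S_5 = 38(1 - 1024) / (-3)
S_5 = 12958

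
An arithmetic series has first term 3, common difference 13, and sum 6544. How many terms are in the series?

Using S = n/2 × [2a + (n-1)d]
6544 = n/2 × [2(3) + (n-1)(13)]
6544 = n/2 × [6 + 13n - 13]
13088 = n × [-7 + 13n]
13n² + (-7)n - 13088 = 0
Discriminant: Δ = (-7)² - 4(13)(-13088) = 49 + 680576 = 680625
√Δ = 825
n = [-(-7) + √Δ] / (2·13) = (7 + 825) / 26 = 832 / 26 = 32
(The negative root is discarded since n must be a positive integer.)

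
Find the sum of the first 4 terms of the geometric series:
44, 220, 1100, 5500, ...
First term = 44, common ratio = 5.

Sₙ = a(1 - rⁿ) / (1 - r)
S_4 = 44(1 - 5^4) / (1 - 5)
S_4 = 44(1 - 625) / (-4)
S_4 = 6864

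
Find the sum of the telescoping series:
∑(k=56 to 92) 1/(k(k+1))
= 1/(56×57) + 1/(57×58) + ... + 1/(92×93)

Partial fractions: 1/(k(k+1)) = 1/k - 1/(k+1)
The series telescopes:
= (1/56 - 1/57) + (1/57 - 1/58) + ... + (1/92 - 1/93)
= 1/56 - 1/93
= 37/5208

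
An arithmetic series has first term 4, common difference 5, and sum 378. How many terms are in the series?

Using S = n/2 × [2a + (n-1)d]
378 = n/2 × [2(4) + (n-1)(5)]
378 = n/2 × [8 + 5n - 5]
756 = n × [3 + 5n]
5n² + (3)n - 756 = 0
Discriminant: Δ = (3)² - 4(5)(-756) = 9 + 15120 = 15129
√Δ = 123
n = [-(3) + √Δ] / (2·5) = (-3 + 123) / 10 = 120 / 10 = 12
(The negative root is discarded since n must be a positive integer.)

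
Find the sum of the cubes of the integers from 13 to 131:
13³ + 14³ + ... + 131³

Use ∑_{k=1}^{n} k³ = [n(n+1)/2]², then subtract the first 12 terms.
∑_{k=1}^{131} k³ = [131×132/2]² = 8646² = 74753316
∑_{k=1}^{12} k³ = [12×13/2]² = 78² = 6084
∑_{k=13}^{131} k³ = 74753316 - 6084 = 74747232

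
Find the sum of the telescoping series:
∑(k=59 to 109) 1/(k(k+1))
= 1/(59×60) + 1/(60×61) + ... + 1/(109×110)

Partial fractions: 1/(k(k+1)) = 1/k - 1/(k+1)
The series telescopes:
= (1/59 - 1/60) + (1/60 - 1/61) + ... + (1/109 - 1/110)
= 1/59 - 1/110
= 51/6490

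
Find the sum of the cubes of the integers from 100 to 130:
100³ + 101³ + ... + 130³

Use ∑_{k=1}^{n} k³ = [n(n+1)/2]², then subtract the first 99 terms.
∑_{k=1}^{130} k³ = [130×131/2]² = 8515² = 72505225
∑_{k=1}^{99} k³ = [99×100/2]² = 4950² = 24502500
∑_{k=100}^{130} k³ = 72505225 - 24502500 = 48002725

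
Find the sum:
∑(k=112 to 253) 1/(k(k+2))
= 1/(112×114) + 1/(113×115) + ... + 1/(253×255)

Partial fractions: 1/(k(k+2)) = (1/2)[1/k - 1/(k+2)]
Telescoping leaves the first two and last two terms:
= (1/2)[1/112 + 1/113 - 1/254 - 1/255]
= 4065673/819729120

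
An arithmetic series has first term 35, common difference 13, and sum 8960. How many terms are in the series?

Using S = n/2 × [2a + (n-1)d]
8960 = n/2 × [2(35) + (n-1)(13)]
8960 = n/2 × [70 + 13n - 13]
17920 = n × [57 + 13n]
13n² + (57)n - 17920 = 0
Discriminant: Δ = (57)² - 4(13)(-17920) = 3249 + 931840 = 935089
√Δ = 967
n = [-(57) + √Δ] / (2·13) = (-57 + 967) / 26 = 910 / 26 = 35
(The negative root is discarded since n must be a positive integer.)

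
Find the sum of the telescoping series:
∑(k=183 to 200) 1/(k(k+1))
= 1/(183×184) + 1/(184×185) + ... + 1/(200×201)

Partial fractions: 1/(k(k+1)) = 1/k - 1/(k+1)
The series telescopes:
= (1/183 - 1/184) + (1/184 - 1/185) + ... + (1/200 - 1/201)
= 1/183 - 1/201
= 2/4087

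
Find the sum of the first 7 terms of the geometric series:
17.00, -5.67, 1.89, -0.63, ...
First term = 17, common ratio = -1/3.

Sₙ = a(1 - rⁿ) / (1 - r)
S_7 = 17(1 - (-1/3)^7) / (1 - (-1/3))
S_7 = 17(1 - (-1/2187)) / (4/3)
S_7 = 9299/729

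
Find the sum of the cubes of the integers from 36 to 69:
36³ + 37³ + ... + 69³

Use ∑_{k=1}^{n} k³ = [n(n+1)/2]², then subtract the first 35 terms.
∑_{k=1}^{69} k³ = [69×70/2]² = 2415² = 5832225
∑_{k=1}^{35} k³ = [35×36/2]² = 630² = 396900
∑_{k=36}^{69} k³ = 5832225 - 396900 = 5435325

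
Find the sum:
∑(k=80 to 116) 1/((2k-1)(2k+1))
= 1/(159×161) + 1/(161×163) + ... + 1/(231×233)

Partial fractions: 1/((2k-1)(2k+1)) = (1/2)[1/(2k-1) - 1/(2k+1)]
The series telescopes:
= (1/2)[1/159 - 1/233]
= 37/37047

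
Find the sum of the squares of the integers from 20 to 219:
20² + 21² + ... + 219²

Use ∑_{k=1}^{n} k² = n(n+1)(2n+1)/6, then subtract the first 19 terms.
∑_{k=1}^{219} k² = 219×220×439/6 = 3525170
∑_{k=1}^{19} k² = 19×20×39/6 = 2470
∑_{k=20}^{219} k² = 3525170 - 2470 = 3522700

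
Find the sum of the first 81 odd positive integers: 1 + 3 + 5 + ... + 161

Sum of first n odd numbers = n²
= 81²
= 6561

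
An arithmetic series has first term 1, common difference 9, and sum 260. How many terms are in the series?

Using S = n/2 × [2a + (n-1)d]
260 = n/2 × [2(1) + (n-1)(9)]
260 = n/2 × [2 + 9n - 9]
520 = n × [-7 + 9n]
9n² + (-7)n - 520 = 0
Discriminant: Δ = (-7)² - 4(9)(-520) = 49 + 18720 = 18769
√Δ = 137
n = [-(-7) + √Δ] / (2·9) = (7 + 137) / 18 = 144 / 18 = 8
(The negative root is discarded since n must be a positive integer.)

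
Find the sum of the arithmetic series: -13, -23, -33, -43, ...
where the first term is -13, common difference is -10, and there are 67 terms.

Sₙ = n/2 × (first + last)
Last term = a + (n-1)d = -13 + (67-1)×(-10) = -673
S_67 = 67/2 × (-13 + (-673))
S_67 = 67/2 × (-686) = -22981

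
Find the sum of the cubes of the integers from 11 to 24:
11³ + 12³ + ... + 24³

Use ∑_{k=1}^{n} k³ = [n(n+1)/2]², then subtract the first 10 terms.
∑_{k=1}^{24} k³ = [24×25/2]² = 300² = 90000
∑_{k=1}^{10} k³ = [10×11/2]² = 55² = 3025
∑_{k=11}^{24} k³ = 90000 - 3025 = 86975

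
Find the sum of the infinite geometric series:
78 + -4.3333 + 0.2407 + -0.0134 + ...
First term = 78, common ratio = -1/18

For |r| < 1, S = a / (1 - r)
S = 78 / (1 - (-1/18))
S = 78 / (19/18)
S = 1404/19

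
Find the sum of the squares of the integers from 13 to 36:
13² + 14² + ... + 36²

Use ∑_{k=1}^{n} k² = n(n+1)(2n+1)/6, then subtract the first 12 terms.
∑_{k=1}^{36} k² = 36×37×73/6 = 16206
∑_{k=1}^{12} k² = 12×13×25/6 = 650
∑_{k=13}^{36} k² = 16206 - 650 = 15556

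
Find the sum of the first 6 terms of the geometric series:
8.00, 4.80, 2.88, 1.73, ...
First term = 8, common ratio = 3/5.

Sₙ = a(1 - rⁿ) / (1 - r)
S_6 = 8(1 - (3/5)^6) / (1 - (3/5))
S_6 = 8(1 - (729/15625)) / (2/5)
S_6 = 59584/3125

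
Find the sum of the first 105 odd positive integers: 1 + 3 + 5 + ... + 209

Sum of first n odd numbers = n²
= 105²
= 11025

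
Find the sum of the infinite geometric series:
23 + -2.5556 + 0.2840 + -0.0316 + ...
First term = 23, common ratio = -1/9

For |r| < 1, S = a / (1 - r)
S = 23 / (1 - (-1/9))
S = 23 / (10/9)
S = 207/10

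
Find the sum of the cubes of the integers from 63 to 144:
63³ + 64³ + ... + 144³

Use ∑_{k=1}^{n} k³ = [n(n+1)/2]², then subtract the first 62 terms.
∑_{k=1}^{144} k³ = [144×145/2]² = 10440² = 108993600
∑_{k=1}^{62} k³ = [62×63/2]² = 1953² = 3814209
∑_{k=63}^{144} k³ = 108993600 - 3814209 = 105179391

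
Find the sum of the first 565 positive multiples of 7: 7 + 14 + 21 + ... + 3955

Factor out 7: = 7(1 + 2 + ... + 565) = 7 × n(n+1)/2
= 7 × 565×566/2
= 7 × 159895
= 1119265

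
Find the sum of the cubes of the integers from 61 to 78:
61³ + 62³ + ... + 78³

Use ∑_{k=1}^{n} k³ = [n(n+1)/2]², then subtract the first 60 terms.
∑_{k=1}^{78} k³ = [78×79/2]² = 3081² = 9492561
∑_{k=1}^{60} k³ = [60×61/2]² = 1830² = 3348900
∑_{k=61}^{78} k³ = 9492561 - 3348900 = 6143661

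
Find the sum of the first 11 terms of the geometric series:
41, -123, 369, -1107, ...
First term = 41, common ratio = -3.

Sₙ = a(1 - rⁿ) / (1 - r)
S_11 = 41(1 - (-3)^11) / (1 - (-3))
S_11 = 41(1 - (-177147)) / (4)
S_11 = 1815767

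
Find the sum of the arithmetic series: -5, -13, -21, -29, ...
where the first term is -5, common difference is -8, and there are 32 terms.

Sₙ = n/2 × (first + last)
Last term = a + (n-1)d = -5 + (32-1)×(-8) = -253
S_32 = 32/2 × (-5 + (-253))
S_32 = 32/2 × (-258) = -4128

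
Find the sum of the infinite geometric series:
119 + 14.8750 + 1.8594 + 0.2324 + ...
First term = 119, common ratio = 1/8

For |r| < 1, S = a / (1 - r)
S = 119 / (1 - (1/8))
S = 119 / (7/8)
S = 136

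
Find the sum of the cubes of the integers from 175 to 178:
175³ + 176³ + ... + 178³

Use ∑_{k=1}^{n} k³ = [n(n+1)/2]², then subtract the first 174 terms.
∑_{k=1}^{178} k³ = [178×179/2]² = 15931² = 253796761
∑_{k=1}^{174} k³ = [174×175/2]² = 15225² = 231800625
∑_{k=175}^{178} k³ = 253796761 - 231800625 = 21996136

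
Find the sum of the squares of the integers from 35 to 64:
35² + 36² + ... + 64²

Use ∑_{k=1}^{n} k² = n(n+1)(2n+1)/6, then subtract the first 34 terms.
∑_{k=1}^{64} k² = 64×65×129/6 = 89440
∑_{k=1}^{34} k² = 34×35×69/6 = 13685
∑_{k=35}^{64} k² = 89440 - 13685 = 75755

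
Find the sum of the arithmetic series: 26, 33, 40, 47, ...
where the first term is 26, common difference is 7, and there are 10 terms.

Sₙ = n/2 × (first + last)
Last term = a + (n-1)d = 26 + (10-1)×7 = 89
S_10 = 10/2 × (26 + 89)
S_10 = 10/2 × 115 = 575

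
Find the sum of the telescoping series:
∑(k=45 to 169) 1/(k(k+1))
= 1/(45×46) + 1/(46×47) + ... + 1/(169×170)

Partial fractions: 1/(k(k+1)) = 1/k - 1/(k+1)
The series telescopes:
= (1/45 - 1/46) + (1/46 - 1/47) + ... + (1/169 - 1/170)
= 1/45 - 1/170
= 5/306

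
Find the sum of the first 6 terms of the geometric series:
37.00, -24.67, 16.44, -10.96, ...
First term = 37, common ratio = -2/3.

Sₙ = a(1 - rⁿ) / (1 - r)
S_6 = 37(1 - (-2/3)^6) / (1 - (-2/3))
S_6 = 37(1 - (64/729)) / (5/3)
S_6 = 4921/243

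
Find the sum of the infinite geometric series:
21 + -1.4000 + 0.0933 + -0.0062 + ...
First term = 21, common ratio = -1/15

For |r| < 1, S = a / (1 - r)
S = 21 / (1 - (-1/15))
S = 21 / (16/15)
S = 315/16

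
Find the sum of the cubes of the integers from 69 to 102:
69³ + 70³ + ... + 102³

Use ∑_{k=1}^{n} k³ = [n(n+1)/2]², then subtract the first 68 terms.
∑_{k=1}^{102} k³ = [102×103/2]² = 5253² = 27594009
∑_{k=1}^{68} k³ = [68×69/2]² = 2346² = 5503716
∑_{k=69}^{102} k³ = 27594009 - 5503716 = 22090293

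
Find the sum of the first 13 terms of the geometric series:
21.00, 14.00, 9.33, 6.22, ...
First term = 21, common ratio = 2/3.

Sₙ = a(1 - rⁿ) / (1 - r)
S_13 = 21(1 - (2/3)^13) / (1 - (2/3))
S_13 = 21(1 - (8192/1594323)) / (1/3)
S_13 = 11102917/177147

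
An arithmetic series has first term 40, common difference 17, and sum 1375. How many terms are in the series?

Using S = n/2 × [2a + (n-1)d]
1375 = n/2 × [2(40) + (n-1)(17)]
1375 = n/2 × [80 + 17n - 17]
2750 = n × [63 + 17n]
17n² + (63)n - 2750 = 0
Discriminant: Δ = (63)² - 4(17)(-2750) = 3969 + 187000 = 190969
√Δ = 437
n = [-(63) + √Δ] / (2·17) = (-63 + 437) / 34 = 374 / 34 = 11
(The negative root is discarded since n must be a positive integer.)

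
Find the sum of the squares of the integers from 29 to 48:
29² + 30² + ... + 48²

Use ∑_{k=1}^{n} k² = n(n+1)(2n+1)/6, then subtract the first 28 terms.
∑_{k=1}^{48} k² = 48×49×97/6 = 38024
∑_{k=1}^{28} k² = 28×29×57/6 = 7714
∑_{k=29}^{48} k² = 38024 - 7714 = 30310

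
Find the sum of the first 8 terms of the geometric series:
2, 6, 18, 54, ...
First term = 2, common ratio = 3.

Sₙ = a(1 - rⁿ) / (1 - r)
S_8 = 2(1 - 3^8) / (1 - 3)
S_8 = 2(1 - 6561) / (-2)
S_8 = 6560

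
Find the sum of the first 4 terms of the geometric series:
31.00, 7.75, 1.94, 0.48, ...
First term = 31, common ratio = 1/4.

Sₙ = a(1 - rⁿ) / (1 - r)
S_4 = 31(1 - (1/4)^4) / (1 - (1/4))
S_4 = 31(1 - (1/256)) / (3/4)
S_4 = 2635/64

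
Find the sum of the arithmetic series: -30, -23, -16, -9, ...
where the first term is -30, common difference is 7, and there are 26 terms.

Sₙ = n/2 × (first + last)
Last term = a + (n-1)d = -30 + (26-1)×7 = 145
S_26 = 26/2 × (-30 + 145)
S_26 = 26/2 × 115 = 1495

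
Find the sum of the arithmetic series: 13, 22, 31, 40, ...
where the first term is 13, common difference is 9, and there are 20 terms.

Sₙ = n/2 × (first + last)
Last term = a + (n-1)d = 13 + (20-1)×9 = 184
S_20 = 20/2 × (13 + 184)
S_20 = 20/2 × 197 = 1970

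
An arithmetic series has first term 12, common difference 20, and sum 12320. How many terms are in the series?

Using S = n/2 × [2a + (n-1)d]
12320 = n/2 × [2(12) + (n-1)(20)]
12320 = n/2 × [24 + 20n - 20]
24640 = n × [4 + 20n]
20n² + (4)n - 24640 = 0
Discriminant: Δ = (4)² - 4(20)(-24640) = 16 + 1971200 = 1971216
√Δ = 1404
n = [-(4) + √Δ] / (2·20) = (-4 + 1404) / 40 = 1400 / 40 = 35
(The negative root is discarded since n must be a positive integer.)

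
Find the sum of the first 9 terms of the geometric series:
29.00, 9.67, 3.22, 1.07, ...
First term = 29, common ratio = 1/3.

Sₙ = a(1 - rⁿ) / (1 - r)
S_9 = 29(1 - (1/3)^9) / (1 - (1/3))
S_9 = 29(1 - (1/19683)) / (2/3)
S_9 = 285389/6561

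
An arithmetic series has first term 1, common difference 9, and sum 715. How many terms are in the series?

Using S = n/2 × [2a + (n-1)d]
715 = n/2 × [2(1) + (n-1)(9)]
715 = n/2 × [2 + 9n - 9]
1430 = n × [-7 + 9n]
9n² + (-7)n - 1430 = 0
Discriminant: Δ = (-7)² - 4(9)(-1430) = 49 + 51480 = 51529
√Δ = 227
n = [-(-7) + √Δ] / (2·9) = (7 + 227) / 18 = 234 / 18 = 13
(The negative root is discarded since n must be a positive integer.)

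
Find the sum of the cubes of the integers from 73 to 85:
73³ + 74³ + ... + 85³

Use ∑_{k=1}^{n} k³ = [n(n+1)/2]², then subtract the first 72 terms.
∑_{k=1}^{85} k³ = [85×86/2]² = 3655² = 13359025
∑_{k=1}^{72} k³ = [72×73/2]² = 2628² = 6906384
∑_{k=73}^{85} k³ = 13359025 - 6906384 = 6452641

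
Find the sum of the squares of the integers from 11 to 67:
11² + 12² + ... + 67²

Use ∑_{k=1}^{n} k² = n(n+1)(2n+1)/6, then subtract the first 10 terms.
∑_{k=1}^{67} k² = 67×68×135/6 = 102510
∑_{k=1}^{10} k² = 10×11×21/6 = 385
∑_{k=11}^{67} k² = 102510 - 385 = 102125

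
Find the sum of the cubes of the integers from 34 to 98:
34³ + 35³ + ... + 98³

Use ∑_{k=1}^{n} k³ = [n(n+1)/2]², then subtract the first 33 terms.
∑_{k=1}^{98} k³ = [98×99/2]² = 4851² = 23532201
∑_{k=1}^{33} k³ = [33×34/2]² = 561² = 314721
∑_{k=34}^{98} k³ = 23532201 - 314721 = 23217480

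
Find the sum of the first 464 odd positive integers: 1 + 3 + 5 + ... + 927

Sum of first n odd numbers = n²
= 464²
= 215296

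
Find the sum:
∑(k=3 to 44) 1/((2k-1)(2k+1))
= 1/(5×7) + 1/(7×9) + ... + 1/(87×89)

Partial fractions: 1/((2k-1)(2k+1)) = (1/2)[1/(2k-1) - 1/(2k+1)]
The series telescopes:
= (1/2)[1/5 - 1/89]
= 42/445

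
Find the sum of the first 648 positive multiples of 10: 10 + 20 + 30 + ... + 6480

Factor out 10: = 10(1 + 2 + ... + 648) = 10 × n(n+1)/2
= 10 × 648×649/2
= 10 × 210276
= 2102760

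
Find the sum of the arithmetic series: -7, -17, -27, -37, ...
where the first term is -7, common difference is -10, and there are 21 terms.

Sₙ = n/2 × (first + last)
Last term = a + (n-1)d = -7 + (21-1)×(-10) = -207
S_21 = 21/2 × (-7 + (-207))
S_21 = 21/2 × (-214) = -2247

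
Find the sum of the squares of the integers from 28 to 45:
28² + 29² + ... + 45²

Use ∑_{k=1}^{n} k² = n(n+1)(2n+1)/6, then subtract the first 27 terms.
∑_{k=1}^{45} k² = 45×46×91/6 = 31395
∑_{k=1}^{27} k² = 27×28×55/6 = 6930
∑_{k=28}^{45} k² = 31395 - 6930 = 24465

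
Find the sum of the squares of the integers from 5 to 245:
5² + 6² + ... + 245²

Use ∑_{k=1}^{n} k² = n(n+1)(2n+1)/6, then subtract the first 4 terms.
∑_{k=1}^{245} k² = 245×246×491/6 = 4932095
∑_{k=1}^{4} k² = 4×5×9/6 = 30
∑_{k=5}^{245} k² = 4932095 - 30 = 4932065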